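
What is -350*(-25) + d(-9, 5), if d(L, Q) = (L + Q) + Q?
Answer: 8751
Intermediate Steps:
d(L, Q) = L + 2*Q
-350*(-25) + d(-9, 5) = -350*(-25) + (-9 + 2*5) = 8750 + (-9 + 10) = 8750 + 1 = 8751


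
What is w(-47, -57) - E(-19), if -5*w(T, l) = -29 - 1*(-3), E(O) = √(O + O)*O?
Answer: 26/5 + 19*I*√38 ≈ 5.2 + 117.12*I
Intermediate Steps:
E(O) = √2*O^(3/2) (E(O) = √(2*O)*O = (√2*√O)*O = √2*O^(3/2))
w(T, l) = 26/5 (w(T, l) = -(-29 - 1*(-3))/5 = -(-29 + 3)/5 = -⅕*(-26) = 26/5)
w(-47, -57) - E(-19) = 26/5 - √2*(-19)^(3/2) = 26/5 - √2*(-19*I*√19) = 26/5 - (-19)*I*√38 = 26/5 + 19*I*√38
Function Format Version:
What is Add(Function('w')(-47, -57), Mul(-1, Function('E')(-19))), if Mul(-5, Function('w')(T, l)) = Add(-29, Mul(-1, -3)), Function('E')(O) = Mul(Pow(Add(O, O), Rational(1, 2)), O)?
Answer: Add(Rational(26, 5), Mul(19, I, Pow(38, Rational(1, 2)))) ≈ Add(5.2000, Mul(117.12, I))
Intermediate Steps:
Function('E')(O) = Mul(Pow(2, Rational(1, 2)), Pow(O, Rational(3, 2))) (Function('E')(O) = Mul(Pow(Mul(2, O), Rational(1, 2)), O) = Mul(Mul(Pow(2, Rational(1, 2)), Pow(O, Rational(1, 2))), O) = Mul(Pow(2, Rational(1, 2)), Pow(O, Rational(3, 2))))
Function('w')(T, l) = Rational(26, 5) (Function('w')(T, l) = Mul(Rational(-1, 5), Add(-29, Mul(-1, -3))) = Mul(Rational(-1, 5), Add(-29, 3)) = Mul(Rational(-1, 5), -26) = Rational(26, 5))
Add(Function('w')(-47, -57), Mul(-1, Function('E')(-19))) = Add(Rational(26, 5), Mul(-1, Mul(Pow(2, Rational(1, 2)), Pow(-19, Rational(3, 2))))) = Add(Rational(26, 5), Mul(-1, Mul(Pow(2, Rational(1, 2)), Mul(-19, I, Pow(19, Rational(1, 2)))))) = Add(Rational(26, 5), Mul(-1, Mul(-19, I, Pow(38, Rational(1, 2))))) = Add(Rational(26, 5), Mul(19, I, Pow(38, Rational(1, 2))))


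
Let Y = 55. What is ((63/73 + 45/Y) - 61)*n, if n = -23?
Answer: 1095559/803 ≈ 1364.3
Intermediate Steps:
((63/73 + 45/Y) - 61)*n = ((63/73 + 45/55) - 61)*(-23) = ((63*(1/73) + 45*(1/55)) - 61)*(-23) = ((63/73 + 9/11) - 61)*(-23) = (1350/803 - 61)*(-23) = -47633/803*(-23) = 1095559/803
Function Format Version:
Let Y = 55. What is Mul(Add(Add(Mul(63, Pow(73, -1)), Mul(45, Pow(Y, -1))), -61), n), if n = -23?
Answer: Rational(1095559, 803) ≈ 1364.3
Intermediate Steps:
Mul(Add(Add(Mul(63, Pow(73, -1)), Mul(45, Pow(Y, -1))), -61), n) = Mul(Add(Add(Mul(63, Pow(73, -1)), Mul(45, Pow(55, -1))), -61), -23) = Mul(Add(Add(Mul(63, Rational(1, 73)), Mul(45, Rational(1, 55))), -61), -23) = Mul(Add(Add(Rational(63, 73), Rational(9, 11)), -61), -23) = Mul(Add(Rational(1350, 803), -61), -23) = Mul(Rational(-47633, 803), -23) = Rational(1095559, 803)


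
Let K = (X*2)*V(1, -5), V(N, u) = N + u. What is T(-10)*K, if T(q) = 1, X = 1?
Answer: -8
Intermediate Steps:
K = -8 (K = (1*2)*(1 - 5) = 2*(-4) = -8)
T(-10)*K = 1*(-8) = -8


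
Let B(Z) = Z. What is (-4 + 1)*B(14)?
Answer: -42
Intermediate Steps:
(-4 + 1)*B(14) = (-4 + 1)*14 = -3*14 = -42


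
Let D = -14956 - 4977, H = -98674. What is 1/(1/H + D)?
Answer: -98674/1966868843 ≈ -5.0168e-5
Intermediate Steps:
D = -19933
1/(1/H + D) = 1/(1/(-98674) - 19933) = 1/(-1/98674 - 19933) = 1/(-1966868843/98674) = -98674/1966868843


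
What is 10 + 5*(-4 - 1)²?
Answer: 135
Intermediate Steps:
10 + 5*(-4 - 1)² = 10 + 5*(-5)² = 10 + 5*25 = 10 + 125 = 135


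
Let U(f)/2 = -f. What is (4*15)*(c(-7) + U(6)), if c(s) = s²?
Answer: 2220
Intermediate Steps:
U(f) = -2*f (U(f) = 2*(-f) = -2*f)
(4*15)*(c(-7) + U(6)) = (4*15)*((-7)² - 2*6) = 60*(49 - 12) = 60*37 = 2220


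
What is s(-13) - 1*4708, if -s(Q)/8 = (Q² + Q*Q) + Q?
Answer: -7308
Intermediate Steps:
s(Q) = -16*Q² - 8*Q (s(Q) = -8*((Q² + Q*Q) + Q) = -8*((Q² + Q²) + Q) = -8*(2*Q² + Q) = -8*(Q + 2*Q²) = -16*Q² - 8*Q)
s(-13) - 1*4708 = -8*(-13)*(1 + 2*(-13)) - 1*4708 = -8*(-13)*(1 - 26) - 4708 = -8*(-13)*(-25) - 4708 = -2600 - 4708 = -7308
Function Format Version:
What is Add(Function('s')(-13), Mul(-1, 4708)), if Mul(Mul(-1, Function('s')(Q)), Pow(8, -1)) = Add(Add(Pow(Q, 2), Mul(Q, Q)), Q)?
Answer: -7308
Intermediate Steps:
Function('s')(Q) = Add(Mul(-16, Pow(Q, 2)), Mul(-8, Q)) (Function('s')(Q) = Mul(-8, Add(Add(Pow(Q, 2), Mul(Q, Q)), Q)) = Mul(-8, Add(Add(Pow(Q, 2), Pow(Q, 2)), Q)) = Mul(-8, Add(Mul(2, Pow(Q, 2)), Q)) = Mul(-8, Add(Q, Mul(2, Pow(Q, 2)))) = Add(Mul(-16, Pow(Q, 2)), Mul(-8, Q)))
Add(Function('s')(-13), Mul(-1, 4708)) = Add(Mul(-8, -13, Add(1, Mul(2, -13))), Mul(-1, 4708)) = Add(Mul(-8, -13, Add(1, -26)), -4708) = Add(Mul(-8, -13, -25), -4708) = Add(-2600, -4708) = -7308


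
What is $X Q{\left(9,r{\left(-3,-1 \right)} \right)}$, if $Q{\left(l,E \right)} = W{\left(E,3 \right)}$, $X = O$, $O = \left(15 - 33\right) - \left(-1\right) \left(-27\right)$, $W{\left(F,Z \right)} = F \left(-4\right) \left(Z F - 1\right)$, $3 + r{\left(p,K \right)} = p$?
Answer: $20520$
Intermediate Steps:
$r{\left(p,K \right)} = -3 + p$
$W{\left(F,Z \right)} = - 4 F \left(-1 + F Z\right)$ ($W{\left(F,Z \right)} = - 4 F \left(F Z - 1\right) = - 4 F \left(-1 + F Z\right)$)
$O = -45$ ($O = \left(15 - 33\right) - 27 = -18 - 27 = -45$)
$X = -45$
$Q{\left(l,E \right)} = 4 E \left(1 - 3 E\right)$ ($Q{\left(l,E \right)} = 4 E \left(1 - E 3\right) = 4 E \left(1 - 3 E\right)$)
$X Q{\left(9,r{\left(-3,-1 \right)} \right)} = - 45 \cdot 4 \left(-3 - 3\right) \left(1 - 3 \left(-3 - 3\right)\right) = - 45 \cdot 4 \left(-6\right) \left(1 - -18\right) = - 45 \cdot 4 \left(-6\right) \left(1 + 18\right) = - 45 \cdot 4 \left(-6\right) 19 = \left(-45\right) \left(-456\right) = 20520$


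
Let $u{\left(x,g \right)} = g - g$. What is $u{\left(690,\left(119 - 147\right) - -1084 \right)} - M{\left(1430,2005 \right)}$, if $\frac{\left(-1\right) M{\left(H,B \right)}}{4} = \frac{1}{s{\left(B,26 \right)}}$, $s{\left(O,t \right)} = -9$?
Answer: $- \frac{4}{9} \approx -0.44444$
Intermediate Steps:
$u{\left(x,g \right)} = 0$
$M{\left(H,B \right)} = \frac{4}{9}$ ($M{\left(H,B \right)} = - \frac{4}{-9} = \left(-4\right) \left(- \frac{1}{9}\right) = \frac{4}{9}$)
$u{\left(690,\left(119 - 147\right) - -1084 \right)} - M{\left(1430,2005 \right)} = 0 - \frac{4}{9} = - \frac{4}{9}$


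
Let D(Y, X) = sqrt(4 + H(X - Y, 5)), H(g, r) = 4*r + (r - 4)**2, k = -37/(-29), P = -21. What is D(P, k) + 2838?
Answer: 2843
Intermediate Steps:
k = 37/29 (k = -37*(-1/29) = 37/29 ≈ 1.2759)
H(g, r) = (-4 + r)**2 + 4*r (H(g, r) = 4*r + (-4 + r)**2 = (-4 + r)**2 + 4*r)
D(Y, X) = 5 (D(Y, X) = sqrt(4 + ((-4 + 5)**2 + 4*5)) = sqrt(4 + (1**2 + 20)) = sqrt(4 + (1 + 20)) = sqrt(4 + 21) = sqrt(25) = 5)
D(P, k) + 2838 = 5 + 2838 = 2843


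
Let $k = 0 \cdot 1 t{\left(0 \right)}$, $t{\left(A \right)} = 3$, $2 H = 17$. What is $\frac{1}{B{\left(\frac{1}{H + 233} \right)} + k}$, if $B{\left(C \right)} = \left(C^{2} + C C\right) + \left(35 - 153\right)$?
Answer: $- \frac{233289}{27528094} \approx -0.0084746$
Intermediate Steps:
$H = \frac{17}{2}$ ($H = \frac{1}{2} \cdot 17 = \frac{17}{2} \approx 8.5$)
$B{\left(C \right)} = -118 + 2 C^{2}$ ($B{\left(C \right)} = \left(C^{2} + C^{2}\right) + \left(35 - 153\right) = 2 C^{2} - 118 = -118 + 2 C^{2}$)
$k = 0$ ($k = 0 \cdot 1 \cdot 3 = 0 \cdot 3 = 0$)
$\frac{1}{B{\left(\frac{1}{H + 233} \right)} + k} = \frac{1}{\left(-118 + 2 \left(\frac{1}{\frac{17}{2} + 233}\right)^{2}\right) + 0} = \frac{1}{\left(-118 + 2 \left(\frac{1}{\frac{483}{2}}\right)^{2}\right) + 0} = \frac{1}{\left(-118 + 2 \left(\frac{2}{483}\right)^{2}\right) + 0} = \frac{1}{\left(-118 + 2 \cdot \frac{4}{233289}\right) + 0} = \frac{1}{\left(-118 + \frac{8}{233289}\right) + 0} = \frac{1}{- \frac{27528094}{233289} + 0} = \frac{1}{- \frac{27528094}{233289}} = - \frac{233289}{27528094}$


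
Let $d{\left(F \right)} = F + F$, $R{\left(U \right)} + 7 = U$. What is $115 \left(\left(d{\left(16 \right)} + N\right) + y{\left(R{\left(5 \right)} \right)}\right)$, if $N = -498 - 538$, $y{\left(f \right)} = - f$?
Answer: $-115230$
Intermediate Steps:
$R{\left(U \right)} = -7 + U$
$d{\left(F \right)} = 2 F$
$N = -1036$ ($N = -498 - 538 = -1036$)
$115 \left(\left(d{\left(16 \right)} + N\right) + y{\left(R{\left(5 \right)} \right)}\right) = 115 \left(\left(2 \cdot 16 - 1036\right) - \left(-7 + 5\right)\right) = 115 \left(\left(32 - 1036\right) - -2\right) = 115 \left(-1004 + 2\right) = 115 \left(-1002\right) = -115230$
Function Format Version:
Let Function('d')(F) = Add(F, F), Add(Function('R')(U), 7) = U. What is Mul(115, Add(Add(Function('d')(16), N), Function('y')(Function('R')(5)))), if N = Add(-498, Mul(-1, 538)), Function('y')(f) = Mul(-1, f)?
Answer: -115230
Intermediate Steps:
Function('R')(U) = Add(-7, U)
Function('d')(F) = Mul(2, F)
N = -1036 (N = Add(-498, -538) = -1036)
Mul(115, Add(Add(Function('d')(16), N), Function('y')(Function('R')(5)))) = Mul(115, Add(Add(Mul(2, 16), -1036), Mul(-1, Add(-7, 5)))) = Mul(115, Add(Add(32, -1036), Mul(-1, -2))) = Mul(115, Add(-1004, 2)) = Mul(115, -1002) = -115230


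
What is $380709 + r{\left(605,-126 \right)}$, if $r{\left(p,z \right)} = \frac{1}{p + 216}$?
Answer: $\frac{312562090}{821} \approx 3.8071 \cdot 10^{5}$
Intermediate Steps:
$r{\left(p,z \right)} = \frac{1}{216 + p}$
$380709 + r{\left(605,-126 \right)} = 380709 + \frac{1}{216 + 605} = 380709 + \frac{1}{821} = \frac{312562090}{821}$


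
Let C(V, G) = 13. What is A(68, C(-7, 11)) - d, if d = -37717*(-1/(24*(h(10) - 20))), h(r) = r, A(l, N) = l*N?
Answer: 249877/240 ≈ 1041.2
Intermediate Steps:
A(l, N) = N*l
d = -37717/240 (d = -37717*(-1/(24*(10 - 20))) = -37717/((-24*(-10))) = -37717/240 ≈ -157.15)
A(68, C(-7, 11)) - d = 13*68 - 1*(-37717/240) = 884 + 37717/240 = 249877/240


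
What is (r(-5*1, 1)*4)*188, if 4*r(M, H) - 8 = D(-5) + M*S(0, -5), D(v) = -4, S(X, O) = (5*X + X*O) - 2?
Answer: 2632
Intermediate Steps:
S(X, O) = -2 + 5*X + O*X (S(X, O) = (5*X + O*X) - 2 = -2 + 5*X + O*X)
r(M, H) = 1 - M/2 (r(M, H) = 2 + (-4 + M*(-2 + 5*0 - 5*0))/4 = 2 + (-4 + M*(-2 + 0 + 0))/4 = 2 + (-4 + M*(-2))/4 = 2 + (-4 - 2*M)/4 = 2 + (-1 - M/2) = 1 - M/2)
(r(-5*1, 1)*4)*188 = ((1 - (-5)/2)*4)*188 = ((1 - ½*(-5))*4)*188 = ((1 + 5/2)*4)*188 = ((7/2)*4)*188 = 14*188 = 2632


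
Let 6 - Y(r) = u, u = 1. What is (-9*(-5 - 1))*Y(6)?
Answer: 270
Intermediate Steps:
Y(r) = 5 (Y(r) = 6 - 1*1 = 6 - 1 = 5)
(-9*(-5 - 1))*Y(6) = -9*(-5 - 1)*5 = -9*(-6)*5 = 54*5 = 270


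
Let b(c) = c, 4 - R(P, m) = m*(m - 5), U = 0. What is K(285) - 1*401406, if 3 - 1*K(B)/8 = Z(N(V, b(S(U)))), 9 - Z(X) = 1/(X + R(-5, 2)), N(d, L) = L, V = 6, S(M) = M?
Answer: -2007266/5 ≈ -4.0145e+5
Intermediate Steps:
R(P, m) = 4 - m*(-5 + m) (R(P, m) = 4 - m*(m - 5) = 4 - m*(-5 + m))
Z(X) = 9 - 1/(10 + X) (Z(X) = 9 - 1/(X + (4 - 1*2² + 5*2)) = 9 - 1/(X + (4 - 1*4 + 10)) = 9 - 1/(X + (4 - 4 + 10)) = 9 - 1/(X + 10) = 9 - 1/(10 + X))
K(B) = -236/5 (K(B) = 24 - 8*(89 + 9*0)/(10 + 0) = 24 - 8*(89 + 0)/10 = 24 - 4*89/5 = 24 - 8*89/10 = 24 - 356/5 = -236/5)
K(285) - 1*401406 = -236/5 - 1*401406 = -236/5 - 401406 = -2007266/5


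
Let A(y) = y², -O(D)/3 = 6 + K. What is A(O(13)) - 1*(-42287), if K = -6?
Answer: 42287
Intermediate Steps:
O(D) = 0 (O(D) = -3*(6 - 6) = -3*0 = 0)
A(O(13)) - 1*(-42287) = 0² - 1*(-42287) = 0 + 42287 = 42287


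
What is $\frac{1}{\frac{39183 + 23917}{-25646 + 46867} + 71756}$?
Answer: $\frac{21221}{1522797176} \approx 1.3936 \cdot 10^{-5}$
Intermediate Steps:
$\frac{1}{\frac{39183 + 23917}{-25646 + 46867} + 71756} = \frac{1}{\frac{63100}{21221} + 71756} = \frac{1}{\frac{1522797176}{21221}} = \frac{21221}{1522797176}$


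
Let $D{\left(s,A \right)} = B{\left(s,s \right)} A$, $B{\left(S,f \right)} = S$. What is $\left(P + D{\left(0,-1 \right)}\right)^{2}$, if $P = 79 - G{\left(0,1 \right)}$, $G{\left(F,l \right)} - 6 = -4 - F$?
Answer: $5929$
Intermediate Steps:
$D{\left(s,A \right)} = A s$ ($D{\left(s,A \right)} = s A = A s$)
$G{\left(F,l \right)} = 2 - F$ ($G{\left(F,l \right)} = 6 - \left(4 + F\right) = 2 - F$)
$P = 77$ ($P = 79 - \left(2 - 0\right) = 79 - \left(2 + 0\right) = 79 - 2 = 77$)
$\left(P + D{\left(0,-1 \right)}\right)^{2} = \left(77 - 0\right)^{2} = \left(77 + 0\right)^{2} = 77^{2} = 5929$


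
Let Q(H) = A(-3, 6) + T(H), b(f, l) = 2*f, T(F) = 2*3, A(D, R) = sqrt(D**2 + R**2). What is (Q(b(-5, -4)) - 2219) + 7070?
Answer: 4857 + 3*sqrt(5) ≈ 4863.7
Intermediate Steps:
T(F) = 6
Q(H) = 6 + 3*sqrt(5) (Q(H) = sqrt((-3)**2 + 6**2) + 6 = sqrt(9 + 36) + 6 = sqrt(45) + 6 = 3*sqrt(5) + 6 = 6 + 3*sqrt(5))
(Q(b(-5, -4)) - 2219) + 7070 = ((6 + 3*sqrt(5)) - 2219) + 7070 = (-2213 + 3*sqrt(5)) + 7070 = 4857 + 3*sqrt(5)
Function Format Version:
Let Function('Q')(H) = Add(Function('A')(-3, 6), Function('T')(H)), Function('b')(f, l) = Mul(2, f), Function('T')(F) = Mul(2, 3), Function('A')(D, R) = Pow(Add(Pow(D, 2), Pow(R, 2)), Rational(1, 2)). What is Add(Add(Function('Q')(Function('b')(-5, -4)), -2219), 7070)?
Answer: Add(4857, Mul(3, Pow(5, Rational(1, 2)))) ≈ 4863.7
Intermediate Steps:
Function('T')(F) = 6
Function('Q')(H) = Add(6, Mul(3, Pow(5, Rational(1, 2)))) (Function('Q')(H) = Add(Pow(Add(Pow(-3, 2), Pow(6, 2)), Rational(1, 2)), 6) = Add(Pow(Add(9, 36), Rational(1, 2)), 6) = Add(Pow(45, Rational(1, 2)), 6) = Add(Mul(3, Pow(5, Rational(1, 2))), 6) = Add(6, Mul(3, Pow(5, Rational(1, 2)))))
Add(Add(Function('Q')(Function('b')(-5, -4)), -2219), 7070) = Add(Add(Add(6, Mul(3, Pow(5, Rational(1, 2)))), -2219), 7070) = Add(Add(-2213, Mul(3, Pow(5, Rational(1, 2)))), 7070) = Add(4857, Mul(3, Pow(5, Rational(1, 2))))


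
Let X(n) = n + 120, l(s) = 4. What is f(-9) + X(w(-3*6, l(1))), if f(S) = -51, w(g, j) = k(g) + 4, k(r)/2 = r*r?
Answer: 721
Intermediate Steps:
k(r) = 2*r² (k(r) = 2*(r*r) = 2*r²)
w(g, j) = 4 + 2*g² (w(g, j) = 2*g² + 4 = 4 + 2*g²)
X(n) = 120 + n
f(-9) + X(w(-3*6, l(1))) = -51 + (120 + (4 + 2*(-3*6)²)) = -51 + (120 + (4 + 2*(-18)²)) = -51 + (120 + (4 + 2*324)) = -51 + (120 + (4 + 648)) = -51 + (120 + 652) = -51 + 772 = 721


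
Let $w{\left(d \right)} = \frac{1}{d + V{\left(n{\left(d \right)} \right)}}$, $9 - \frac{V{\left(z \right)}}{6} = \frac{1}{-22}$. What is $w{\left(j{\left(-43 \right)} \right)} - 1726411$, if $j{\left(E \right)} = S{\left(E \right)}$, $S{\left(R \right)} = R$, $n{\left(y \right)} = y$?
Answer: $- \frac{214074953}{124} \approx -1.7264 \cdot 10^{6}$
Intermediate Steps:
$V{\left(z \right)} = \frac{597}{11}$ ($V{\left(z \right)} = 54 - \frac{6}{-22} = 54 - - \frac{3}{11} = 54 + \frac{3}{11} = \frac{597}{11}$)
$j{\left(E \right)} = E$
$w{\left(d \right)} = \frac{1}{\frac{597}{11} + d}$ ($w{\left(d \right)} = \frac{1}{d + \frac{597}{11}} = \frac{1}{\frac{597}{11} + d}$)
$w{\left(j{\left(-43 \right)} \right)} - 1726411 = \frac{11}{597 + 11 \left(-43\right)} - 1726411 = \frac{11}{597 - 473} - 1726411 = \frac{11}{124} - 1726411 = - \frac{214074953}{124}$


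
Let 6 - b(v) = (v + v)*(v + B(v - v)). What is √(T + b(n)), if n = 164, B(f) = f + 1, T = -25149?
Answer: 3*I*√8807 ≈ 281.54*I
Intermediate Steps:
B(f) = 1 + f
b(v) = 6 - 2*v*(1 + v) (b(v) = 6 - (v + v)*(v + (1 + (v - v))) = 6 - 2*v*(v + (1 + 0)) = 6 - 2*v*(v + 1) = 6 - 2*v*(1 + v))
√(T + b(n)) = √(-25149 + (6 - 2*164 - 2*164²)) = √(-25149 + (6 - 328 - 2*26896)) = √(-25149 + (6 - 328 - 53792)) = √(-25149 - 54114) = √(-79263) = 3*I*√8807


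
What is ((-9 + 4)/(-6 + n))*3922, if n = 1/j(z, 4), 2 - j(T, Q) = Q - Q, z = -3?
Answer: 39220/11 ≈ 3565.5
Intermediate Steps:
j(T, Q) = 2 (j(T, Q) = 2 - (Q - Q) = 2 - 1*0 = 2 + 0 = 2)
n = 1/2 ≈ 0.50000
((-9 + 4)/(-6 + n))*3922 = ((-9 + 4)/(-6 + 1/2))*3922 = -5/(-11/2)*3922 = -5*(-2/11)*3922 = (10/11)*3922 = 39220/11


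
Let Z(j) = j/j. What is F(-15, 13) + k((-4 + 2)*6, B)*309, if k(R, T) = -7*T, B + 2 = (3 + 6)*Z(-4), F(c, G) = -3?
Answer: -15144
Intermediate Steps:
Z(j) = 1
B = 7 (B = -2 + (3 + 6)*1 = -2 + 9*1 = -2 + 9 = 7)
F(-15, 13) + k((-4 + 2)*6, B)*309 = -3 - 7*7*309 = -3 - 49*309 = -3 - 15141 = -15144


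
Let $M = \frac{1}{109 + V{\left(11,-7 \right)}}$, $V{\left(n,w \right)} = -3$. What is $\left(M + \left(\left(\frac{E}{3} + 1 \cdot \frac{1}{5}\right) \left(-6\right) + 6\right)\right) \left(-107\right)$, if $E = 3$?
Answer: $\frac{67517}{530} \approx 127.39$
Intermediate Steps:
$M = \frac{1}{106}$ ($M = \frac{1}{109 - 3} = \frac{1}{106} \approx 0.009434$)
$\left(M + \left(\left(\frac{E}{3} + 1 \cdot \frac{1}{5}\right) \left(-6\right) + 6\right)\right) \left(-107\right) = \left(\frac{1}{106} + \left(\left(\frac{3}{3} + 1 \cdot \frac{1}{5}\right) \left(-6\right) + 6\right)\right) \left(-107\right) = \left(\frac{1}{106} + \left(\left(3 \cdot \frac{1}{3} + 1 \cdot \frac{1}{5}\right) \left(-6\right) + 6\right)\right) \left(-107\right) = \left(\frac{1}{106} + \left(\left(1 + \frac{1}{5}\right) \left(-6\right) + 6\right)\right) \left(-107\right) = \left(\frac{1}{106} + \left(\frac{6}{5} \left(-6\right) + 6\right)\right) \left(-107\right) = \left(\frac{1}{106} + \left(- \frac{36}{5} + 6\right)\right) \left(-107\right) = \left(\frac{1}{106} - \frac{6}{5}\right) \left(-107\right) = \left(- \frac{631}{530}\right) \left(-107\right) = \frac{67517}{530}$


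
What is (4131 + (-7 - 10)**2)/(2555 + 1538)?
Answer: 4420/4093 ≈ 1.0799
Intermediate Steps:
(4131 + (-7 - 10)**2)/(2555 + 1538) = (4131 + (-17)**2)/4093 = (4131 + 289)*(1/4093) = 4420*(1/4093) = 4420/4093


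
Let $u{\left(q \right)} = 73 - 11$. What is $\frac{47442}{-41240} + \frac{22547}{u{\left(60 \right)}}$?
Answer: $\frac{231724219}{639220} \approx 362.51$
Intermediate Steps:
$u{\left(q \right)} = 62$
$\frac{47442}{-41240} + \frac{22547}{u{\left(60 \right)}} = \frac{47442}{-41240} + \frac{22547}{62} = 47442 \left(- \frac{1}{41240}\right) + 22547 \cdot \frac{1}{62} = - \frac{23721}{20620} + \frac{22547}{62} = \frac{231724219}{639220}$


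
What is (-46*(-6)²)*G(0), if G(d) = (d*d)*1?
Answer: 0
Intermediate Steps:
G(d) = d² (G(d) = d²*1 = d²)
(-46*(-6)²)*G(0) = -46*(-6)²*0² = -46*36*0 = -1656*0 = 0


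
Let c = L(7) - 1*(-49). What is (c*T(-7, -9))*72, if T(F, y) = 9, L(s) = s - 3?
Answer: 34344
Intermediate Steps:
L(s) = -3 + s
c = 53 (c = (-3 + 7) - 1*(-49) = 4 + 49 = 53)
(c*T(-7, -9))*72 = (53*9)*72 = 477*72 = 34344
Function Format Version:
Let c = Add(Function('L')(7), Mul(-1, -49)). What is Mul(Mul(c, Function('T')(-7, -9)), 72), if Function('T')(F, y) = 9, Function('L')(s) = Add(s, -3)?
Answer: 34344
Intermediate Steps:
Function('L')(s) = Add(-3, s)
c = 53 (c = Add(Add(-3, 7), Mul(-1, -49)) = Add(4, 49) = 53)
Mul(Mul(c, Function('T')(-7, -9)), 72) = Mul(Mul(53, 9), 72) = Mul(477, 72) = 34344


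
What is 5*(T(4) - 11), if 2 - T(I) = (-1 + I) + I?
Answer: -80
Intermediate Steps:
T(I) = 3 - 2*I (T(I) = 2 - ((-1 + I) + I) = 2 - (-1 + 2*I) = 2 + (1 - 2*I) = 3 - 2*I)
5*(T(4) - 11) = 5*((3 - 2*4) - 11) = 5*((3 - 8) - 11) = 5*(-5 - 11) = 5*(-16) = -80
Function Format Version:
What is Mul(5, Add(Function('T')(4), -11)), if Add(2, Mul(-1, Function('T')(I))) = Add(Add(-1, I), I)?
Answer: -80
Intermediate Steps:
Function('T')(I) = Add(3, Mul(-2, I)) (Function('T')(I) = Add(2, Mul(-1, Add(Add(-1, I), I))) = Add(2, Mul(-1, Add(-1, Mul(2, I)))) = Add(2, Add(1, Mul(-2, I))) = Add(3, Mul(-2, I)))
Mul(5, Add(Function('T')(4), -11)) = Mul(5, Add(Add(3, Mul(-2, 4)), -11)) = Mul(5, Add(Add(3, -8), -11)) = Mul(5, Add(-5, -11)) = Mul(5, -16) = -80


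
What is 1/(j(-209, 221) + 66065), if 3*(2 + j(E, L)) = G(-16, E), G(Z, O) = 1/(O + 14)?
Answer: 585/38646854 ≈ 1.5137e-5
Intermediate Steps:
G(Z, O) = 1/(14 + O)
j(E, L) = -2 + 1/(3*(14 + E))
1/(j(-209, 221) + 66065) = 1/((-83 - 6*(-209))/(3*(14 - 209)) + 66065) = 1/((1/3)*(-83 + 1254)/(-195) + 66065) = 1/((1/3)*(-1/195)*1171 + 66065) = 1/(-1171/585 + 66065) = 1/(38646854/585) = 585/38646854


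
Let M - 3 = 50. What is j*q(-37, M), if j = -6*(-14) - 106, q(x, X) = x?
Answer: 814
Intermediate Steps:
M = 53 (M = 3 + 50 = 53)
j = -22 (j = 84 - 106 = -22)
j*q(-37, M) = -22*(-37) = 814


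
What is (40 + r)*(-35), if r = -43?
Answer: 105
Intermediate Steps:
(40 + r)*(-35) = (40 - 43)*(-35) = -3*(-35) = 105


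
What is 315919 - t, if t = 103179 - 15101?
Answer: 227841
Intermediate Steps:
t = 88078
315919 - t = 315919 - 1*88078 = 315919 - 88078 = 227841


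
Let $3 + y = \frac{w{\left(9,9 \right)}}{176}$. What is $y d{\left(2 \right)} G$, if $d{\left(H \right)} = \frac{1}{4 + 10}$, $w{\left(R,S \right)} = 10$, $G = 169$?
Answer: $- \frac{6253}{176} \approx -35.528$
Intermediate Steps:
$d{\left(H \right)} = \frac{1}{14}$
$y = - \frac{259}{88}$ ($y = -3 + \frac{10}{176} = -3 + 10 \cdot \frac{1}{176} = -3 + \frac{5}{88} = - \frac{259}{88} \approx -2.9432$)
$y d{\left(2 \right)} G = \left(- \frac{259}{88}\right) \frac{1}{14} \cdot 169 = \left(- \frac{37}{176}\right) 169 = - \frac{6253}{176}$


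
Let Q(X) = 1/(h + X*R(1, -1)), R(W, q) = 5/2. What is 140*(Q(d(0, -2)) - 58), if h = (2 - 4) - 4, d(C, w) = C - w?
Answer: -8260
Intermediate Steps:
R(W, q) = 5/2 (R(W, q) = 5*(½) = 5/2)
h = -6 (h = -2 - 4 = -6)
Q(X) = 1/(-6 + 5*X/2) (Q(X) = 1/(-6 + X*(5/2)) = 1/(-6 + 5*X/2))
140*(Q(d(0, -2)) - 58) = 140*(2/(-12 + 5*(0 - 1*(-2))) - 58) = 140*(2/(-12 + 5*(0 + 2)) - 58) = 140*(2/(-12 + 5*2) - 58) = 140*(2/(-12 + 10) - 58) = 140*(2/(-2) - 58) = 140*(2*(-½) - 58) = 140*(-1 - 58) = 140*(-59) = -8260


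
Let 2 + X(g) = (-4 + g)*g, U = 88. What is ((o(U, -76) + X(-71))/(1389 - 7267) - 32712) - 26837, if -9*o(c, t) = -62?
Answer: -3150309167/52902 ≈ -59550.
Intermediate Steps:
o(c, t) = 62/9 (o(c, t) = -⅑*(-62) = 62/9)
X(g) = -2 + g*(-4 + g) (X(g) = -2 + (-4 + g)*g = -2 + g*(-4 + g))
((o(U, -76) + X(-71))/(1389 - 7267) - 32712) - 26837 = ((62/9 + (-2 + (-71)² - 4*(-71)))/(1389 - 7267) - 32712) - 26837 = ((62/9 + (-2 + 5041 + 284))/(-5878) - 32712) - 26837 = ((62/9 + 5323)*(-1/5878) - 32712) - 26837 = ((47969/9)*(-1/5878) - 32712) - 26837 = (-47969/52902 - 32712) - 26837 = -1730578193/52902 - 26837 = -3150309167/52902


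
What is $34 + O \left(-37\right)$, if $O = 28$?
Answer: $-1002$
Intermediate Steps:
$34 + O \left(-37\right) = 34 + 28 \left(-37\right) = 34 - 1036 = -1002$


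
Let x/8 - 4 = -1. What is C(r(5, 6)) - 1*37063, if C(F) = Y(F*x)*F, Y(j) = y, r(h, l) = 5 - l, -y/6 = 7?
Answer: -37021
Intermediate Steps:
y = -42 (y = -6*7 = -42)
x = 24 (x = 32 + 8*(-1) = 32 - 8 = 24)
Y(j) = -42
C(F) = -42*F
C(r(5, 6)) - 1*37063 = -42*(5 - 1*6) - 1*37063 = -42*(5 - 6) - 37063 = -42*(-1) - 37063 = 42 - 37063 = -37021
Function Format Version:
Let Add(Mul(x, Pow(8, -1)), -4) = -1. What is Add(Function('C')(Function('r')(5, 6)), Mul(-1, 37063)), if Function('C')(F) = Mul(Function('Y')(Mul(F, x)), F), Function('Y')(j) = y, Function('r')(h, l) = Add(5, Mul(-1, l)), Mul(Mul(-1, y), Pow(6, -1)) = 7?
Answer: -37021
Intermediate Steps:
y = -42 (y = Mul(-6, 7) = -42)
x = 24 (x = Add(32, Mul(8, -1)) = Add(32, -8) = 24)
Function('Y')(j) = -42
Function('C')(F) = Mul(-42, F)
Add(Function('C')(Function('r')(5, 6)), Mul(-1, 37063)) = Add(Mul(-42, Add(5, Mul(-1, 6))), Mul(-1, 37063)) = Add(Mul(-42, Add(5, -6)), -37063) = Add(Mul(-42, -1), -37063) = Add(42, -37063) = -37021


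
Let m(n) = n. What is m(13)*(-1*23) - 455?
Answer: -754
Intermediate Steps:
m(13)*(-1*23) - 455 = 13*(-1*23) - 455 = 13*(-23) - 455 = -299 - 455 = -754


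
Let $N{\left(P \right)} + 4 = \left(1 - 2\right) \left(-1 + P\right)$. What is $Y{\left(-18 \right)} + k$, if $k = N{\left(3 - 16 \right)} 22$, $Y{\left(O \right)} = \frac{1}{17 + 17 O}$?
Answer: $\frac{63579}{289} \approx 220.0$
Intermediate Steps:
$N{\left(P \right)} = -3 - P$ ($N{\left(P \right)} = -4 + \left(1 - 2\right) \left(-1 + P\right) = -4 - \left(-1 + P\right) = -3 - P$)
$k = 220$ ($k = \left(-3 - \left(3 - 16\right)\right) 22 = \left(-3 - -13\right) 22 = \left(-3 + 13\right) 22 = 10 \cdot 22 = 220$)
$Y{\left(-18 \right)} + k = \frac{1}{17 \left(1 - 18\right)} + 220 = \frac{1}{17 \left(-17\right)} + 220 = \frac{1}{17} \left(- \frac{1}{17}\right) + 220 = - \frac{1}{289} + 220 = \frac{63579}{289}$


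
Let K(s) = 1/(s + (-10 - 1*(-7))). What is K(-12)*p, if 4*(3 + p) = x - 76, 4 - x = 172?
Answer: 64/15 ≈ 4.2667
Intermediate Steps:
x = -168 (x = 4 - 1*172 = 4 - 172 = -168)
p = -64 (p = -3 + (-168 - 76)/4 = -3 + (¼)*(-244) = -3 - 61 = -64)
K(s) = 1/(-3 + s) (K(s) = 1/(s + (-10 + 7)) = 1/(s - 3) = 1/(-3 + s))
K(-12)*p = -64/(-3 - 12) = -64/(-15) = -1/15*(-64) = 64/15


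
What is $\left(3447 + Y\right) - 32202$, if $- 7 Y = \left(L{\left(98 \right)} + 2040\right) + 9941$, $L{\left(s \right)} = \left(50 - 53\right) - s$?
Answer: $- \frac{213165}{7} \approx -30452.0$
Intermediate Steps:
$L{\left(s \right)} = -3 - s$ ($L{\left(s \right)} = \left(50 - 53\right) - s = -3 - s$)
$Y = - \frac{11880}{7}$ ($Y = - \frac{\left(\left(-3 - 98\right) + 2040\right) + 9941}{7} = - \frac{\left(-101 + 2040\right) + 9941}{7} = - \frac{1939 + 9941}{7} = \left(- \frac{1}{7}\right) 11880 = - \frac{11880}{7} \approx -1697.1$)
$\left(3447 + Y\right) - 32202 = \left(3447 - \frac{11880}{7}\right) - 32202 = \frac{12249}{7} - 32202 = - \frac{213165}{7}$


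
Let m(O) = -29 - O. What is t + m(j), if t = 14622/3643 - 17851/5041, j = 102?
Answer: -2397053244/18364363 ≈ -130.53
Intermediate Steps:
t = 8678309/18364363 (t = 14622*(1/3643) - 17851*1/5041 = 14622/3643 - 17851/5041 = 8678309/18364363 ≈ 0.47256)
t + m(j) = 8678309/18364363 + (-29 - 1*102) = 8678309/18364363 + (-29 - 102) = 8678309/18364363 - 131 = -2397053244/18364363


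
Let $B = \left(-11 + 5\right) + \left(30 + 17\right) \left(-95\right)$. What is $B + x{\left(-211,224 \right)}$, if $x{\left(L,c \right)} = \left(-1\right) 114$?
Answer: $-4585$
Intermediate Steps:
$x{\left(L,c \right)} = -114$
$B = -4471$ ($B = -6 + 47 \left(-95\right) = -6 - 4465 = -4471$)
$B + x{\left(-211,224 \right)} = -4471 - 114 = -4585$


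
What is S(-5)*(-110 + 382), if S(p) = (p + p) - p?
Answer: -1360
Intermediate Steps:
S(p) = p (S(p) = 2*p - p = p)
S(-5)*(-110 + 382) = -5*(-110 + 382) = -5*272 = -1360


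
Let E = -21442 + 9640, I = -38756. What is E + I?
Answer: -50558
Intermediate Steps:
E = -11802
E + I = -11802 - 38756 = -50558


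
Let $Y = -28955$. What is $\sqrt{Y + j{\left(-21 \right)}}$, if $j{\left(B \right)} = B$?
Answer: $4 i \sqrt{1811} \approx 170.22 i$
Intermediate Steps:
$\sqrt{Y + j{\left(-21 \right)}} = \sqrt{-28955 - 21} = \sqrt{-28976} = 4 i \sqrt{1811}$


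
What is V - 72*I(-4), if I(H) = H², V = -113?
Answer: -1265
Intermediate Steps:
V - 72*I(-4) = -113 - 72*(-4)² = -113 - 72*16 = -113 - 1152 = -1265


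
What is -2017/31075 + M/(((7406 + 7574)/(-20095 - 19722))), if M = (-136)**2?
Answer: -1144268827453/23275175 ≈ -49163.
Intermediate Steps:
M = 18496
-2017/31075 + M/(((7406 + 7574)/(-20095 - 19722))) = -2017/31075 + 18496/(((7406 + 7574)/(-20095 - 19722))) = -2017*1/31075 + 18496/((14980/(-39817))) = -2017/31075 + 18496/((14980*(-1/39817))) = -2017/31075 + 18496/(-14980/39817) = -2017/31075 + 18496*(-39817/14980) = -2017/31075 - 184113808/3745 = -1144268827453/23275175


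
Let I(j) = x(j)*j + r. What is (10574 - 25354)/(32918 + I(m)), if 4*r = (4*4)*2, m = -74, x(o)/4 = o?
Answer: -1478/5483 ≈ -0.26956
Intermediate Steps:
x(o) = 4*o
r = 8 (r = ((4*4)*2)/4 = (16*2)/4 = (¼)*32 = 8)
I(j) = 8 + 4*j² (I(j) = (4*j)*j + 8 = 4*j² + 8 = 8 + 4*j²)
(10574 - 25354)/(32918 + I(m)) = (10574 - 25354)/(32918 + (8 + 4*(-74)²)) = -14780/(32918 + (8 + 4*5476)) = -14780/(32918 + (8 + 21904)) = -14780/(32918 + 21912) = -14780/54830 = -14780*1/54830 = -1478/5483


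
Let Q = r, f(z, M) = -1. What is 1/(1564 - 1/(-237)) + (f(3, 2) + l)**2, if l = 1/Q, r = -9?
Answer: 37086097/30024189 ≈ 1.2352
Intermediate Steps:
Q = -9
l = -1/9 (l = 1/(-9) = -1/9 ≈ -0.11111)
1/(1564 - 1/(-237)) + (f(3, 2) + l)**2 = 1/(1564 - 1/(-237)) + (-1 - 1/9)**2 = 1/(1564 - 1*(-1/237)) + (-10/9)**2 = 1/(1564 + 1/237) + 100/81 = 1/(370669/237) + 100/81 = 237/370669 + 100/81 = 37086097/30024189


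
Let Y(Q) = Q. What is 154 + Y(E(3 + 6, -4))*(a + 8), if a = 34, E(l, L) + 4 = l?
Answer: 364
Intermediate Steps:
E(l, L) = -4 + l
154 + Y(E(3 + 6, -4))*(a + 8) = 154 + (-4 + (3 + 6))*(34 + 8) = 154 + (-4 + 9)*42 = 154 + 5*42 = 154 + 210 = 364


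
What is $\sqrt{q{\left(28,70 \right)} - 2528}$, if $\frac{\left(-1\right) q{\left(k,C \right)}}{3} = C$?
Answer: $37 i \sqrt{2} \approx 52.326 i$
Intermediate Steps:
$q{\left(k,C \right)} = - 3 C$
$\sqrt{q{\left(28,70 \right)} - 2528} = \sqrt{\left(-3\right) 70 - 2528} = \sqrt{-210 - 2528} = \sqrt{-2738} = 37 i \sqrt{2}$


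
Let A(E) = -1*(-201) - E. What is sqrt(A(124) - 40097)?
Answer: 2*I*sqrt(10005) ≈ 200.05*I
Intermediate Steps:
A(E) = 201 - E
sqrt(A(124) - 40097) = sqrt((201 - 1*124) - 40097) = sqrt((201 - 124) - 40097) = sqrt(77 - 40097) = sqrt(-40020) = 2*I*sqrt(10005)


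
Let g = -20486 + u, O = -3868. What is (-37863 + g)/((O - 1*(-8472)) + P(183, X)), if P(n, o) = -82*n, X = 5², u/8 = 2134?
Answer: 41277/10402 ≈ 3.9682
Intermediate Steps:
u = 17072 (u = 8*2134 = 17072)
X = 25
g = -3414 (g = -20486 + 17072 = -3414)
(-37863 + g)/((O - 1*(-8472)) + P(183, X)) = (-37863 - 3414)/((-3868 - 1*(-8472)) - 82*183) = -41277/((-3868 + 8472) - 15006) = -41277/(4604 - 15006) = -41277/(-10402) = -41277*(-1/10402) = 41277/10402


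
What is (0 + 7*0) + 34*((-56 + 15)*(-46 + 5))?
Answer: 57154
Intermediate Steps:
(0 + 7*0) + 34*((-56 + 15)*(-46 + 5)) = (0 + 0) + 34*(-41*(-41)) = 0 + 34*1681 = 0 + 57154 = 57154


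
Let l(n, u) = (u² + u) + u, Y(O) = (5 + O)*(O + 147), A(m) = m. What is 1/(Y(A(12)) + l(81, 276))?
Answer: 1/79431 ≈ 1.2590e-5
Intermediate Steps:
Y(O) = (5 + O)*(147 + O)
l(n, u) = u² + 2*u (l(n, u) = (u + u²) + u = u² + 2*u)
1/(Y(A(12)) + l(81, 276)) = 1/((735 + 12² + 152*12) + 276*(2 + 276)) = 1/((735 + 144 + 1824) + 276*278) = 1/(2703 + 76728) = 1/79431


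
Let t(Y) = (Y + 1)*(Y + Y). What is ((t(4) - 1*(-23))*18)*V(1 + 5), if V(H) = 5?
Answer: 5670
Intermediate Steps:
t(Y) = 2*Y*(1 + Y) (t(Y) = (1 + Y)*(2*Y) = 2*Y*(1 + Y))
((t(4) - 1*(-23))*18)*V(1 + 5) = ((2*4*(1 + 4) - 1*(-23))*18)*5 = ((2*4*5 + 23)*18)*5 = ((40 + 23)*18)*5 = (63*18)*5 = 1134*5 = 5670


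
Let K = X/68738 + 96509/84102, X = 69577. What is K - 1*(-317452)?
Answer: 458800884343312/1445250819 ≈ 3.1745e+5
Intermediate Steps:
K = 3121350124/1445250819 (K = 69577/68738 + 96509/84102 = 3121350124/1445250819 ≈ 2.1597)
K - 1*(-317452) = 3121350124/1445250819 - 1*(-317452) = 3121350124/1445250819 + 317452 = 458800884343312/1445250819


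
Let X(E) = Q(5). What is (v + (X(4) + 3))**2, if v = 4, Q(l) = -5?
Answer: 4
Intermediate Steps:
X(E) = -5
(v + (X(4) + 3))**2 = (4 + (-5 + 3))**2 = (4 - 2)**2 = 2**2 = 4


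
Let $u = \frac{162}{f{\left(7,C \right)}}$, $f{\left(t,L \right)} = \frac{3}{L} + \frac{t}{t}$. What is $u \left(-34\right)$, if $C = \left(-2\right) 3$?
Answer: $-11016$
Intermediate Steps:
$C = -6$
$f{\left(t,L \right)} = 1 + \frac{3}{L}$ ($f{\left(t,L \right)} = \frac{3}{L} + 1 = 1 + \frac{3}{L}$)
$u = 324$ ($u = \frac{162}{\frac{1}{-6} \left(3 - 6\right)} = \frac{162}{\left(- \frac{1}{6}\right) \left(-3\right)} = 162 \frac{1}{\frac{1}{2}} = 162 \cdot 2 = 324$)
$u \left(-34\right) = 324 \left(-34\right) = -11016$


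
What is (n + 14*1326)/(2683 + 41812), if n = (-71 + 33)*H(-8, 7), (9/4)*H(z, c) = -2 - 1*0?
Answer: 33476/80091 ≈ 0.41797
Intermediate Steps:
H(z, c) = -8/9 (H(z, c) = 4*(-2 - 1*0)/9 = 4*(-2 + 0)/9 = (4/9)*(-2) = -8/9)
n = 304/9 (n = (-71 + 33)*(-8/9) = -38*(-8/9) = 304/9 ≈ 33.778)
(n + 14*1326)/(2683 + 41812) = (304/9 + 14*1326)/(2683 + 41812) = (304/9 + 18564)/44495 = (167380/9)*(1/44495) = 33476/80091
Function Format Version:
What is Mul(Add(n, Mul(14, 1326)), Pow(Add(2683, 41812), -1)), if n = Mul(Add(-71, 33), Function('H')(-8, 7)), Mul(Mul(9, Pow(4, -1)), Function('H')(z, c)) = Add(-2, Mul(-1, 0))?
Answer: Rational(33476, 80091) ≈ 0.41797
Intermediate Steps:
Function('H')(z, c) = Rational(-8, 9) (Function('H')(z, c) = Mul(Rational(4, 9), Add(-2, Mul(-1, 0))) = Mul(Rational(4, 9), Add(-2, 0)) = Mul(Rational(4, 9), -2) = Rational(-8, 9))
n = Rational(304, 9) (n = Mul(Add(-71, 33), Rational(-8, 9)) = Mul(-38, Rational(-8, 9)) = Rational(304, 9) ≈ 33.778)
Mul(Add(n, Mul(14, 1326)), Pow(Add(2683, 41812), -1)) = Mul(Add(Rational(304, 9), Mul(14, 1326)), Pow(Add(2683, 41812), -1)) = Mul(Add(Rational(304, 9), 18564), Pow(44495, -1)) = Mul(Rational(167380, 9), Rational(1, 44495)) = Rational(33476, 80091)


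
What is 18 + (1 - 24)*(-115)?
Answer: 2663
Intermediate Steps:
18 + (1 - 24)*(-115) = 18 - 23*(-115) = 18 + 2645 = 2663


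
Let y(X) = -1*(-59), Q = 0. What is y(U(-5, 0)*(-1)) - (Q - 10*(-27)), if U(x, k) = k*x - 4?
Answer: -211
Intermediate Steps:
U(x, k) = -4 + k*x
y(X) = 59
y(U(-5, 0)*(-1)) - (Q - 10*(-27)) = 59 - (0 - 10*(-27)) = 59 - (0 + 270) = 59 - 1*270 = 59 - 270 = -211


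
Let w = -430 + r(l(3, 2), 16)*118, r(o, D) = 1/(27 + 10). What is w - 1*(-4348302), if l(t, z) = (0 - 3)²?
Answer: 160871382/37 ≈ 4.3479e+6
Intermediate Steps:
l(t, z) = 9 (l(t, z) = (-3)² = 9)
r(o, D) = 1/37
w = -15792/37 (w = -430 + (1/37)*118 = -430 + 118/37 = -15792/37 ≈ -426.81)
w - 1*(-4348302) = -15792/37 - 1*(-4348302) = -15792/37 + 4348302 = 160871382/37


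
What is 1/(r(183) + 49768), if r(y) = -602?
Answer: 1/49166 ≈ 2.0339e-5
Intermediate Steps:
1/(r(183) + 49768) = 1/(-602 + 49768) = 1/49166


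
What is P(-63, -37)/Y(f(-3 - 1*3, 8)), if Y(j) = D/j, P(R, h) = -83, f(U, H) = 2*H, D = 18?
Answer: -664/9 ≈ -73.778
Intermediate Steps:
Y(j) = 18/j
P(-63, -37)/Y(f(-3 - 1*3, 8)) = -83/(18/((2*8))) = -83/(18/16) = -83/(18*(1/16)) = -83/9/8 = -83*8/9 = -664/9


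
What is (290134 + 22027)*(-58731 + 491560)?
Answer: 135112333469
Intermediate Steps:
(290134 + 22027)*(-58731 + 491560) = 312161*432829 = 135112333469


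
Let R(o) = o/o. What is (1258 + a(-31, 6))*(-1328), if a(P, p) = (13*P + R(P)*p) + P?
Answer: -1102240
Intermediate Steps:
R(o) = 1
a(P, p) = p + 14*P (a(P, p) = (13*P + 1*p) + P = (13*P + p) + P = (p + 13*P) + P = p + 14*P)
(1258 + a(-31, 6))*(-1328) = (1258 + (6 + 14*(-31)))*(-1328) = (1258 + (6 - 434))*(-1328) = (1258 - 428)*(-1328) = 830*(-1328) = -1102240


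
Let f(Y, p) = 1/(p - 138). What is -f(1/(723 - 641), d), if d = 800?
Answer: -1/662 ≈ -0.0015106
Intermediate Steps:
f(Y, p) = 1/(-138 + p)
-f(1/(723 - 641), d) = -1/(-138 + 800) = -1/662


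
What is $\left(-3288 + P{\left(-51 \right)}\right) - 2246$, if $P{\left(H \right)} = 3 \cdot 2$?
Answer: $-5528$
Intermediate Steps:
$P{\left(H \right)} = 6$
$\left(-3288 + P{\left(-51 \right)}\right) - 2246 = \left(-3288 + 6\right) - 2246 = -3282 - 2246 = -5528$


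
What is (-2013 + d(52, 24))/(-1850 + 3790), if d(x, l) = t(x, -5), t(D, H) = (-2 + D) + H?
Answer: -492/485 ≈ -1.0144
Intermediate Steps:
t(D, H) = -2 + D + H
d(x, l) = -7 + x (d(x, l) = -2 + x - 5 = -7 + x)
(-2013 + d(52, 24))/(-1850 + 3790) = (-2013 + (-7 + 52))/(-1850 + 3790) = (-2013 + 45)/1940 = -1968*1/1940 = -492/485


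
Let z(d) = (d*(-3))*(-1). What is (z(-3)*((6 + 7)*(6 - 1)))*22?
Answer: -12870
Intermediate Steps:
z(d) = 3*d (z(d) = -3*d*(-1) = 3*d)
(z(-3)*((6 + 7)*(6 - 1)))*22 = ((3*(-3))*((6 + 7)*(6 - 1)))*22 = -117*5*22 = -9*65*22 = -585*22 = -12870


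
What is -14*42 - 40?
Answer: -628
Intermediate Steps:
-14*42 - 40 = -588 - 40 = -628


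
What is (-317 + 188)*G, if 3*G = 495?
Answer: -21285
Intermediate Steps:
G = 165 (G = (⅓)*495 = 165)
(-317 + 188)*G = (-317 + 188)*165 = -129*165 = -21285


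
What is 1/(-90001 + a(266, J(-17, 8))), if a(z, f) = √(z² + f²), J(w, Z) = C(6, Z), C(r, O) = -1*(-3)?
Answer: -90001/8100109236 - √70765/8100109236 ≈ -1.1144e-5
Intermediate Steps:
C(r, O) = 3
J(w, Z) = 3
a(z, f) = √(f² + z²)
1/(-90001 + a(266, J(-17, 8))) = 1/(-90001 + √(3² + 266²)) = 1/(-90001 + √(9 + 70756)) = 1/(-90001 + √70765)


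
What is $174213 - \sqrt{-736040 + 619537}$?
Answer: $174213 - i \sqrt{116503} \approx 1.7421 \cdot 10^{5} - 341.33 i$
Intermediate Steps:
$174213 - \sqrt{-736040 + 619537} = 174213 - \sqrt{-116503} = 174213 - i \sqrt{116503}$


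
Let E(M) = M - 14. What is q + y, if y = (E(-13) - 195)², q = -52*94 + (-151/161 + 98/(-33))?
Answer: 235855187/5313 ≈ 44392.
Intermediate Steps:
E(M) = -14 + M
q = -25990705/5313 (q = -4888 + (-151*1/161 + 98*(-1/33)) = -4888 + (-151/161 - 98/33) = -4888 - 20761/5313 = -25990705/5313 ≈ -4891.9)
y = 49284 (y = ((-14 - 13) - 195)² = (-27 - 195)² = (-222)² = 49284)
q + y = -25990705/5313 + 49284 = 235855187/5313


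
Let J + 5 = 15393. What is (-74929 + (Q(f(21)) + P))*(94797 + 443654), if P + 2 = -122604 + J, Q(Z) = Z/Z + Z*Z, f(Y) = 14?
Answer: -97971159450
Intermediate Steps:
J = 15388 (J = -5 + 15393 = 15388)
Q(Z) = 1 + Z²
P = -107218 (P = -2 + (-122604 + 15388) = -2 - 107216 = -107218)
(-74929 + (Q(f(21)) + P))*(94797 + 443654) = (-74929 + ((1 + 14²) - 107218))*(94797 + 443654) = (-74929 + ((1 + 196) - 107218))*538451 = (-74929 + (197 - 107218))*538451 = (-74929 - 107021)*538451 = -181950*538451 = -97971159450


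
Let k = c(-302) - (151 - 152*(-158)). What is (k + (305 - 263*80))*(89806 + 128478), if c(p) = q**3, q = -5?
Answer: -9828673668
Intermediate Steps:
c(p) = -125 (c(p) = (-5)**3 = -125)
k = -24292 (k = -125 - (151 - 152*(-158)) = -125 - (151 + 24016) = -125 - 1*24167 = -125 - 24167 = -24292)
(k + (305 - 263*80))*(89806 + 128478) = (-24292 + (305 - 263*80))*(89806 + 128478) = (-24292 + (305 - 21040))*218284 = (-24292 - 20735)*218284 = -45027*218284 = -9828673668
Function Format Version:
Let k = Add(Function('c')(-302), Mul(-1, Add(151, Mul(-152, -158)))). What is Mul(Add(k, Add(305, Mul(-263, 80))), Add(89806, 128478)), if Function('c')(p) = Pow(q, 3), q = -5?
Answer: -9828673668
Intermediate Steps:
Function('c')(p) = -125 (Function('c')(p) = Pow(-5, 3) = -125)
k = -24292 (k = Add(-125, Mul(-1, Add(151, Mul(-152, -158)))) = Add(-125, Mul(-1, Add(151, 24016))) = Add(-125, Mul(-1, 24167)) = Add(-125, -24167) = -24292)
Mul(Add(k, Add(305, Mul(-263, 80))), Add(89806, 128478)) = Mul(Add(-24292, Add(305, Mul(-263, 80))), Add(89806, 128478)) = Mul(Add(-24292, Add(305, -21040)), 218284) = Mul(Add(-24292, -20735), 218284) = Mul(-45027, 218284) = -9828673668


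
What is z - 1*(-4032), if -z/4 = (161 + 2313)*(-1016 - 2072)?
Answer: 30562880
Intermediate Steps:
z = 30558848 (z = -4*(161 + 2313)*(-1016 - 2072) = -9896*(-3088) = -4*(-7639712) = 30558848)
z - 1*(-4032) = 30558848 - 1*(-4032) = 30558848 + 4032 = 30562880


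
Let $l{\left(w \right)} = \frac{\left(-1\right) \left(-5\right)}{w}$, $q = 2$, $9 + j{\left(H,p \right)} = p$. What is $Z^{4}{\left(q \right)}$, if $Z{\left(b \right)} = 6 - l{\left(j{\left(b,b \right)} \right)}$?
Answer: $\frac{4879681}{2401} \approx 2032.4$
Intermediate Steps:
$j{\left(H,p \right)} = -9 + p$
$l{\left(w \right)} = \frac{5}{w}$
$Z{\left(b \right)} = 6 - \frac{5}{-9 + b}$
$Z^{4}{\left(q \right)} = \left(\frac{-59 + 6 \cdot 2}{-9 + 2}\right)^{4} = \left(\frac{-59 + 12}{-7}\right)^{4} = \left(\left(- \frac{1}{7}\right) \left(-47\right)\right)^{4} = \left(\frac{47}{7}\right)^{4} = \frac{4879681}{2401}$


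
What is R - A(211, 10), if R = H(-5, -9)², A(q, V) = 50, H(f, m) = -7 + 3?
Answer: -34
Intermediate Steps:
H(f, m) = -4
R = 16 (R = (-4)² = 16)
R - A(211, 10) = 16 - 1*50 = 16 - 50 = -34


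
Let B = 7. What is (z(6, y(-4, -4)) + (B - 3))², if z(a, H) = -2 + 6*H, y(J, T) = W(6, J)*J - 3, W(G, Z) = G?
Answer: 25600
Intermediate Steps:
y(J, T) = -3 + 6*J (y(J, T) = 6*J - 3 = -3 + 6*J)
(z(6, y(-4, -4)) + (B - 3))² = ((-2 + 6*(-3 + 6*(-4))) + (7 - 3))² = ((-2 + 6*(-3 - 24)) + 4)² = ((-2 + 6*(-27)) + 4)² = ((-2 - 162) + 4)² = (-164 + 4)² = (-160)² = 25600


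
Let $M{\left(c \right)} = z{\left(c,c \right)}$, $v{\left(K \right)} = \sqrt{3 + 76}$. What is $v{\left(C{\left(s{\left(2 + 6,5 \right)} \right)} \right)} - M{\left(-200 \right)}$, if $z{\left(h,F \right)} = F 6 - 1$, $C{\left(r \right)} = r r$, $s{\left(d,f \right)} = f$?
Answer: $1201 + \sqrt{79} \approx 1209.9$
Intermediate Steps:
$C{\left(r \right)} = r^{2}$
$v{\left(K \right)} = \sqrt{79}$
$z{\left(h,F \right)} = -1 + 6 F$ ($z{\left(h,F \right)} = 6 F - 1 = -1 + 6 F$)
$M{\left(c \right)} = -1 + 6 c$
$v{\left(C{\left(s{\left(2 + 6,5 \right)} \right)} \right)} - M{\left(-200 \right)} = \sqrt{79} - \left(-1 + 6 \left(-200\right)\right) = \sqrt{79} - \left(-1 - 1200\right) = \sqrt{79} - -1201 = \sqrt{79} + 1201 = 1201 + \sqrt{79}$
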